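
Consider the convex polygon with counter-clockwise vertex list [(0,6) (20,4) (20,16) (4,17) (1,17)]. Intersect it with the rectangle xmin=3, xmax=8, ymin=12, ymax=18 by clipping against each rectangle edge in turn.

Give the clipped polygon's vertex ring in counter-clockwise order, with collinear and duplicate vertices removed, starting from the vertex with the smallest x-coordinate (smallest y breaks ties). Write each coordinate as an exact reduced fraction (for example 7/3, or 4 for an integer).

Clipped polygon: [(3,12) (8,12) (8,67/4) (4,17) (3,17)]

1. After x ≥ 3: [(3,57/10) (20,4) (20,16) (4,17) (3,17)]
2. After x ≤ 8: [(3,57/10) (8,26/5) (8,67/4) (4,17) (3,17)]
3. After y ≥ 12: [(3,12) (8,12) (8,67/4) (4,17) (3,17)]
4. After y ≤ 18: [(3,12) (8,12) (8,67/4) (4,17) (3,17)]
5. Canonical ring: [(3,12) (8,12) (8,67/4) (4,17) (3,17)]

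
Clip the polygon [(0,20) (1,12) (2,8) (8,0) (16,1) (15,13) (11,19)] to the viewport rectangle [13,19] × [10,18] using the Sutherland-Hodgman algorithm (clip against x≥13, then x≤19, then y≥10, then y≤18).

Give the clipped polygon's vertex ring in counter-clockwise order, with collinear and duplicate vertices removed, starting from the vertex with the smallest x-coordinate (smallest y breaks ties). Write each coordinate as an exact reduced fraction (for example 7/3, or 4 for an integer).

1. After x ≥ 13: [(13,5/8) (16,1) (15,13) (13,16)]
2. After x ≤ 19: [(13,5/8) (16,1) (15,13) (13,16)]
3. After y ≥ 10: [(13,10) (61/4,10) (15,13) (13,16)]
4. After y ≤ 18: [(13,10) (61/4,10) (15,13) (13,16)]
5. Canonical ring: [(13,10) (61/4,10) (15,13) (13,16)]

Clipped polygon: [(13,10) (61/4,10) (15,13) (13,16)]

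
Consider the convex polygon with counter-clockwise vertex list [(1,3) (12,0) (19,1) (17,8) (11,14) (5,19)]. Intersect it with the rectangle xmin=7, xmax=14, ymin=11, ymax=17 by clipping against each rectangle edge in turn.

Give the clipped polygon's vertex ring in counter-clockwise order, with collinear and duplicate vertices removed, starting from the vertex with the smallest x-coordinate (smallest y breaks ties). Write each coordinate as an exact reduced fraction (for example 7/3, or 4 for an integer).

Clipped polygon: [(7,11) (14,11) (11,14) (37/5,17) (7,17)]

1. After x ≥ 7: [(7,15/11) (12,0) (19,1) (17,8) (11,14) (7,52/3)]
2. After x ≤ 14: [(7,15/11) (12,0) (14,2/7) (14,11) (11,14) (7,52/3)]
3. After y ≥ 11: [(7,11) (14,11) (14,11) (11,14) (7,52/3)]
4. After y ≤ 17: [(7,17) (7,11) (14,11) (14,11) (11,14) (37/5,17)]
5. Canonical ring: [(7,11) (14,11) (11,14) (37/5,17) (7,17)]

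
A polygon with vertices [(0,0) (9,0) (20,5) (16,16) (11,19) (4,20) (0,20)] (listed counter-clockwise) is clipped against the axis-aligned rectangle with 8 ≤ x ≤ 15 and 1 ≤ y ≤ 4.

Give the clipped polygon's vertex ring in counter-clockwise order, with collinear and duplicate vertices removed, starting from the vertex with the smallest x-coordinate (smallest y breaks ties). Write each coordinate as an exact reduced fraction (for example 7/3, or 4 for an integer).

1. After x ≥ 8: [(8,0) (9,0) (20,5) (16,16) (11,19) (8,136/7)]
2. After x ≤ 15: [(8,0) (9,0) (15,30/11) (15,83/5) (11,19) (8,136/7)]
3. After y ≥ 1: [(8,1) (56/5,1) (15,30/11) (15,83/5) (11,19) (8,136/7)]
4. After y ≤ 4: [(8,4) (8,1) (56/5,1) (15,30/11) (15,4)]
5. Canonical ring: [(8,1) (56/5,1) (15,30/11) (15,4) (8,4)]

Clipped polygon: [(8,1) (56/5,1) (15,30/11) (15,4) (8,4)]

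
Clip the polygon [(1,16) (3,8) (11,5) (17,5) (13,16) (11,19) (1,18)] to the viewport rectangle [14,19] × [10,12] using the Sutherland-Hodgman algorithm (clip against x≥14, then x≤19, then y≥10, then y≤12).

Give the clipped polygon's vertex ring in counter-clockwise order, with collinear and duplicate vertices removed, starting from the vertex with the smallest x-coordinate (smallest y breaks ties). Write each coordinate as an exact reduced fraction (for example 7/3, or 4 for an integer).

1. After x ≥ 14: [(14,5) (17,5) (14,53/4)]
2. After x ≤ 19: [(14,5) (17,5) (14,53/4)]
3. After y ≥ 10: [(14,10) (167/11,10) (14,53/4)]
4. After y ≤ 12: [(14,12) (14,10) (167/11,10) (159/11,12)]
5. Canonical ring: [(14,10) (167/11,10) (159/11,12) (14,12)]

Clipped polygon: [(14,10) (167/11,10) (159/11,12) (14,12)]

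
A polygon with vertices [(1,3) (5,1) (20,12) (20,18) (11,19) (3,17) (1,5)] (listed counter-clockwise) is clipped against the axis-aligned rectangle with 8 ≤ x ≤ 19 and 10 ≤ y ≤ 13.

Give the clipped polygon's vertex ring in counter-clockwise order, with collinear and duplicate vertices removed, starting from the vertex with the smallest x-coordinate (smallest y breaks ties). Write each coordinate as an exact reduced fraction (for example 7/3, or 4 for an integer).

Clipped polygon: [(8,10) (190/11,10) (19,169/15) (19,13) (8,13)]

1. After x ≥ 8: [(8,16/5) (20,12) (20,18) (11,19) (8,73/4)]
2. After x ≤ 19: [(8,16/5) (19,169/15) (19,163/9) (11,19) (8,73/4)]
3. After y ≥ 10: [(8,10) (190/11,10) (19,169/15) (19,163/9) (11,19) (8,73/4)]
4. After y ≤ 13: [(8,13) (8,10) (190/11,10) (19,169/15) (19,13)]
5. Canonical ring: [(8,10) (190/11,10) (19,169/15) (19,13) (8,13)]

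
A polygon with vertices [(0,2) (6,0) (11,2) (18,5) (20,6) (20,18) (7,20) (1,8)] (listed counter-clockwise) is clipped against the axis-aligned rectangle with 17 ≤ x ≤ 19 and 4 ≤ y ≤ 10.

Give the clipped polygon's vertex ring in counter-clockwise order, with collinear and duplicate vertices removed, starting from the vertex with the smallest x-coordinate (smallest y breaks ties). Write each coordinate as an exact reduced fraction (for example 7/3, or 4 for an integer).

1. After x ≥ 17: [(17,32/7) (18,5) (20,6) (20,18) (17,240/13)]
2. After x ≤ 19: [(17,32/7) (18,5) (19,11/2) (19,236/13) (17,240/13)]
3. After y ≥ 4: [(17,32/7) (18,5) (19,11/2) (19,236/13) (17,240/13)]
4. After y ≤ 10: [(17,10) (17,32/7) (18,5) (19,11/2) (19,10)]
5. Canonical ring: [(17,32/7) (18,5) (19,11/2) (19,10) (17,10)]

Clipped polygon: [(17,32/7) (18,5) (19,11/2) (19,10) (17,10)]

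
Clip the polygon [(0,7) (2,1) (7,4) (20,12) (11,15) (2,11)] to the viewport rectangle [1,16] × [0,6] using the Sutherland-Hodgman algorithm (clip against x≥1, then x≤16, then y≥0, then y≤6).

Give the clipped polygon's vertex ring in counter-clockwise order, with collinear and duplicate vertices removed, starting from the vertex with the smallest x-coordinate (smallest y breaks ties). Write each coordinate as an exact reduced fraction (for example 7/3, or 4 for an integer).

1. After x ≥ 1: [(1,9) (1,4) (2,1) (7,4) (20,12) (11,15) (2,11)]
2. After x ≤ 16: [(1,9) (1,4) (2,1) (7,4) (16,124/13) (16,40/3) (11,15) (2,11)]
3. After y ≥ 0: [(1,9) (1,4) (2,1) (7,4) (16,124/13) (16,40/3) (11,15) (2,11)]
4. After y ≤ 6: [(1,6) (1,4) (2,1) (7,4) (41/4,6)]
5. Canonical ring: [(1,4) (2,1) (7,4) (41/4,6) (1,6)]

Clipped polygon: [(1,4) (2,1) (7,4) (41/4,6) (1,6)]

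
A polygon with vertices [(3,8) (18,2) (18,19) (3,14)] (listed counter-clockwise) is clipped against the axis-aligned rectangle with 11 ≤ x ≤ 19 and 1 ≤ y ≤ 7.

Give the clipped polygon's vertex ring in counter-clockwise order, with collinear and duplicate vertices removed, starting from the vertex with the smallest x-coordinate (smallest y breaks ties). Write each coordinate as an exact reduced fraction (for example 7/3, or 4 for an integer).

1. After x ≥ 11: [(11,24/5) (18,2) (18,19) (11,50/3)]
2. After x ≤ 19: [(11,24/5) (18,2) (18,19) (11,50/3)]
3. After y ≥ 1: [(11,24/5) (18,2) (18,19) (11,50/3)]
4. After y ≤ 7: [(11,7) (11,24/5) (18,2) (18,7)]
5. Canonical ring: [(11,24/5) (18,2) (18,7) (11,7)]

Clipped polygon: [(11,24/5) (18,2) (18,7) (11,7)]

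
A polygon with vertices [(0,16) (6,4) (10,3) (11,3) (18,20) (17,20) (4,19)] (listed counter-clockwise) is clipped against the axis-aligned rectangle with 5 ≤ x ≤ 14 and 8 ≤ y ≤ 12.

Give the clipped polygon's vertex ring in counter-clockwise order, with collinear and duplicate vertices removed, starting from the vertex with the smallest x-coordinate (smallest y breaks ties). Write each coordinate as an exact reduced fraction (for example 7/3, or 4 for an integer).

1. After x ≥ 5: [(5,6) (6,4) (10,3) (11,3) (18,20) (17,20) (5,248/13)]
2. After x ≤ 14: [(5,6) (6,4) (10,3) (11,3) (14,72/7) (14,257/13) (5,248/13)]
3. After y ≥ 8: [(5,8) (222/17,8) (14,72/7) (14,257/13) (5,248/13)]
4. After y ≤ 12: [(5,12) (5,8) (222/17,8) (14,72/7) (14,12)]
5. Canonical ring: [(5,8) (222/17,8) (14,72/7) (14,12) (5,12)]

Clipped polygon: [(5,8) (222/17,8) (14,72/7) (14,12) (5,12)]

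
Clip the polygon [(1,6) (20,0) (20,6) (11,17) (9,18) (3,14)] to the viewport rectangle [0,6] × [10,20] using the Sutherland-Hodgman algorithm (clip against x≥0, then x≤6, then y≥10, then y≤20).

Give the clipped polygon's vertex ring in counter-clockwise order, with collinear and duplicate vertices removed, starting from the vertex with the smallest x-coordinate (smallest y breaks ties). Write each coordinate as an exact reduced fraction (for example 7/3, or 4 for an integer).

1. After x ≥ 0: [(1,6) (20,0) (20,6) (11,17) (9,18) (3,14)]
2. After x ≤ 6: [(1,6) (6,84/19) (6,16) (3,14)]
3. After y ≥ 10: [(2,10) (6,10) (6,16) (3,14)]
4. After y ≤ 20: [(2,10) (6,10) (6,16) (3,14)]
5. Canonical ring: [(2,10) (6,10) (6,16) (3,14)]

Clipped polygon: [(2,10) (6,10) (6,16) (3,14)]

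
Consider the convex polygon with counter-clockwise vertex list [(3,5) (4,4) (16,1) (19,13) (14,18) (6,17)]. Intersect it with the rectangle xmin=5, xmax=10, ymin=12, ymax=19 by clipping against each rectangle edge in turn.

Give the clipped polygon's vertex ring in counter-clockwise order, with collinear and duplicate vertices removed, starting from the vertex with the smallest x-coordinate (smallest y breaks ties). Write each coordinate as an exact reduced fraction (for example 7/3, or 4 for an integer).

Clipped polygon: [(5,12) (10,12) (10,35/2) (6,17) (5,13)]

1. After x ≥ 5: [(5,13) (5,15/4) (16,1) (19,13) (14,18) (6,17)]
2. After x ≤ 10: [(5,13) (5,15/4) (10,5/2) (10,35/2) (6,17)]
3. After y ≥ 12: [(5,13) (5,12) (10,12) (10,35/2) (6,17)]
4. After y ≤ 19: [(5,13) (5,12) (10,12) (10,35/2) (6,17)]
5. Canonical ring: [(5,12) (10,12) (10,35/2) (6,17) (5,13)]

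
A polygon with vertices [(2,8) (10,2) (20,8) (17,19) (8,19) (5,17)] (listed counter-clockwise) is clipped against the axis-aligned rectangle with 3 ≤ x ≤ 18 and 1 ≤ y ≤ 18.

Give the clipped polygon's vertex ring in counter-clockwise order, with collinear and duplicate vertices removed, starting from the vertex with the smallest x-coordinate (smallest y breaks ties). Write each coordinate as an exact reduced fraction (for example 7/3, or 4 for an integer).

1. After x ≥ 3: [(3,11) (3,29/4) (10,2) (20,8) (17,19) (8,19) (5,17)]
2. After x ≤ 18: [(3,11) (3,29/4) (10,2) (18,34/5) (18,46/3) (17,19) (8,19) (5,17)]
3. After y ≥ 1: [(3,11) (3,29/4) (10,2) (18,34/5) (18,46/3) (17,19) (8,19) (5,17)]
4. After y ≤ 18: [(3,11) (3,29/4) (10,2) (18,34/5) (18,46/3) (190/11,18) (13/2,18) (5,17)]
5. Canonical ring: [(3,29/4) (10,2) (18,34/5) (18,46/3) (190/11,18) (13/2,18) (5,17) (3,11)]

Clipped polygon: [(3,29/4) (10,2) (18,34/5) (18,46/3) (190/11,18) (13/2,18) (5,17) (3,11)]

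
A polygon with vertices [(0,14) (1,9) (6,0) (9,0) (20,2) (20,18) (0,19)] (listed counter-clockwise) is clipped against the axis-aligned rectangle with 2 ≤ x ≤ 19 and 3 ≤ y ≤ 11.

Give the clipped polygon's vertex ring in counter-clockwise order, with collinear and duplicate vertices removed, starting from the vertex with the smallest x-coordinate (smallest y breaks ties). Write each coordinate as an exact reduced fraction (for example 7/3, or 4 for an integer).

1. After x ≥ 2: [(2,36/5) (6,0) (9,0) (20,2) (20,18) (2,189/10)]
2. After x ≤ 19: [(2,36/5) (6,0) (9,0) (19,20/11) (19,361/20) (2,189/10)]
3. After y ≥ 3: [(2,36/5) (13/3,3) (19,3) (19,361/20) (2,189/10)]
4. After y ≤ 11: [(2,11) (2,36/5) (13/3,3) (19,3) (19,11)]
5. Canonical ring: [(2,36/5) (13/3,3) (19,3) (19,11) (2,11)]

Clipped polygon: [(2,36/5) (13/3,3) (19,3) (19,11) (2,11)]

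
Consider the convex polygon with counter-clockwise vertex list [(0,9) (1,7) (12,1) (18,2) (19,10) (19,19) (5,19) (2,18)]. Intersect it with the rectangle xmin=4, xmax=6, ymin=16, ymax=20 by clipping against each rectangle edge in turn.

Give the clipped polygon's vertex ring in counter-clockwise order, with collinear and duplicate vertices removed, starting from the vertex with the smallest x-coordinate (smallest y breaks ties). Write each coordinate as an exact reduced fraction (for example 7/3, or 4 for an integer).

Clipped polygon: [(4,16) (6,16) (6,19) (5,19) (4,56/3)]

1. After x ≥ 4: [(4,59/11) (12,1) (18,2) (19,10) (19,19) (5,19) (4,56/3)]
2. After x ≤ 6: [(4,59/11) (6,47/11) (6,19) (5,19) (4,56/3)]
3. After y ≥ 16: [(4,16) (6,16) (6,19) (5,19) (4,56/3)]
4. After y ≤ 20: [(4,16) (6,16) (6,19) (5,19) (4,56/3)]
5. Canonical ring: [(4,16) (6,16) (6,19) (5,19) (4,56/3)]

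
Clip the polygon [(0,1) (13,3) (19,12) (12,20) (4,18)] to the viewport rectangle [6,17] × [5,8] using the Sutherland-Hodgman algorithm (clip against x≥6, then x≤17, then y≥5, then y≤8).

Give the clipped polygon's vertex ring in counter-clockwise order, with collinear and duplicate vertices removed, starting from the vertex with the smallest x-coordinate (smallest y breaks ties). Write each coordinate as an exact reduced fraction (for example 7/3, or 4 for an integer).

1. After x ≥ 6: [(6,25/13) (13,3) (19,12) (12,20) (6,37/2)]
2. After x ≤ 17: [(6,25/13) (13,3) (17,9) (17,100/7) (12,20) (6,37/2)]
3. After y ≥ 5: [(6,5) (43/3,5) (17,9) (17,100/7) (12,20) (6,37/2)]
4. After y ≤ 8: [(6,8) (6,5) (43/3,5) (49/3,8)]
5. Canonical ring: [(6,5) (43/3,5) (49/3,8) (6,8)]

Clipped polygon: [(6,5) (43/3,5) (49/3,8) (6,8)]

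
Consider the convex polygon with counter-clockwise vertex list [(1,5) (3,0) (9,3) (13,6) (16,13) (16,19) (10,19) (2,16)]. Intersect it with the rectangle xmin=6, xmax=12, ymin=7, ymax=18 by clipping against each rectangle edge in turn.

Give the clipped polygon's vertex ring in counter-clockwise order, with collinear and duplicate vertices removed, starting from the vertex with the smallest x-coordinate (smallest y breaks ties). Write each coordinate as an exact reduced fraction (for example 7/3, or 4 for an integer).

1. After x ≥ 6: [(6,3/2) (9,3) (13,6) (16,13) (16,19) (10,19) (6,35/2)]
2. After x ≤ 12: [(6,3/2) (9,3) (12,21/4) (12,19) (10,19) (6,35/2)]
3. After y ≥ 7: [(6,7) (12,7) (12,19) (10,19) (6,35/2)]
4. After y ≤ 18: [(6,7) (12,7) (12,18) (22/3,18) (6,35/2)]
5. Canonical ring: [(6,7) (12,7) (12,18) (22/3,18) (6,35/2)]

Clipped polygon: [(6,7) (12,7) (12,18) (22/3,18) (6,35/2)]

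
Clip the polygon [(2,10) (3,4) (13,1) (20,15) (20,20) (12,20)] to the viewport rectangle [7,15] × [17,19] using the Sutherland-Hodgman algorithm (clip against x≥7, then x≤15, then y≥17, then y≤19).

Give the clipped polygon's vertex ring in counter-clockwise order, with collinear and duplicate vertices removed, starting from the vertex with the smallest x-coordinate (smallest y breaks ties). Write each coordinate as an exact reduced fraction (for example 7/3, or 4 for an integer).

1. After x ≥ 7: [(7,15) (7,14/5) (13,1) (20,15) (20,20) (12,20)]
2. After x ≤ 15: [(7,15) (7,14/5) (13,1) (15,5) (15,20) (12,20)]
3. After y ≥ 17: [(9,17) (15,17) (15,20) (12,20)]
4. After y ≤ 19: [(11,19) (9,17) (15,17) (15,19)]
5. Canonical ring: [(9,17) (15,17) (15,19) (11,19)]

Clipped polygon: [(9,17) (15,17) (15,19) (11,19)]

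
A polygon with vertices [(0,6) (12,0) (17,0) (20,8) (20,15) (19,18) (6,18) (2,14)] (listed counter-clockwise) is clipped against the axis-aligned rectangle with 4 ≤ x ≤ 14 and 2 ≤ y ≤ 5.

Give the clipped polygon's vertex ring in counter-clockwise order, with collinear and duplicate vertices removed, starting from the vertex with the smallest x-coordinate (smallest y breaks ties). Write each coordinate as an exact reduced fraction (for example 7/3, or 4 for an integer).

1. After x ≥ 4: [(4,4) (12,0) (17,0) (20,8) (20,15) (19,18) (6,18) (4,16)]
2. After x ≤ 14: [(4,4) (12,0) (14,0) (14,18) (6,18) (4,16)]
3. After y ≥ 2: [(4,4) (8,2) (14,2) (14,18) (6,18) (4,16)]
4. After y ≤ 5: [(4,5) (4,4) (8,2) (14,2) (14,5)]
5. Canonical ring: [(4,4) (8,2) (14,2) (14,5) (4,5)]

Clipped polygon: [(4,4) (8,2) (14,2) (14,5) (4,5)]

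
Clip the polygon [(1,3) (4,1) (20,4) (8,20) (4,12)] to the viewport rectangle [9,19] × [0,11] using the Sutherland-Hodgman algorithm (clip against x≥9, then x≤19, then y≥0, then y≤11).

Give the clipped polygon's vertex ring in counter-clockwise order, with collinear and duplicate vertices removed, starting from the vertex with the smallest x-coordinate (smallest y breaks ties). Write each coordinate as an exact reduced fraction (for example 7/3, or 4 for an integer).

1. After x ≥ 9: [(9,31/16) (20,4) (9,56/3)]
2. After x ≤ 19: [(9,31/16) (19,61/16) (19,16/3) (9,56/3)]
3. After y ≥ 0: [(9,31/16) (19,61/16) (19,16/3) (9,56/3)]
4. After y ≤ 11: [(9,11) (9,31/16) (19,61/16) (19,16/3) (59/4,11)]
5. Canonical ring: [(9,31/16) (19,61/16) (19,16/3) (59/4,11) (9,11)]

Clipped polygon: [(9,31/16) (19,61/16) (19,16/3) (59/4,11) (9,11)]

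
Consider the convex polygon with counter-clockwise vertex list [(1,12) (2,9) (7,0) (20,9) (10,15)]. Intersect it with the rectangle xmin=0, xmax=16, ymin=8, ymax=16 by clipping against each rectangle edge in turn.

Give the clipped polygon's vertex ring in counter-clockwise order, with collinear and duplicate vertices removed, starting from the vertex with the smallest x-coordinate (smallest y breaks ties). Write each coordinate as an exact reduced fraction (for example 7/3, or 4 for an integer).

1. After x ≥ 0: [(1,12) (2,9) (7,0) (20,9) (10,15)]
2. After x ≤ 16: [(1,12) (2,9) (7,0) (16,81/13) (16,57/5) (10,15)]
3. After y ≥ 8: [(1,12) (2,9) (23/9,8) (16,8) (16,57/5) (10,15)]
4. After y ≤ 16: [(1,12) (2,9) (23/9,8) (16,8) (16,57/5) (10,15)]
5. Canonical ring: [(1,12) (2,9) (23/9,8) (16,8) (16,57/5) (10,15)]

Clipped polygon: [(1,12) (2,9) (23/9,8) (16,8) (16,57/5) (10,15)]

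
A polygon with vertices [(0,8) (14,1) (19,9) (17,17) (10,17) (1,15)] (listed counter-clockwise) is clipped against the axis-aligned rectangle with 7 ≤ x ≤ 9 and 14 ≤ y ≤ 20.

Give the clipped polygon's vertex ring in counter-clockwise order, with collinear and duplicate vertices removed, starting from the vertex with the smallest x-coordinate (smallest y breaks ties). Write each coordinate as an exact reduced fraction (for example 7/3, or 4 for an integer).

1. After x ≥ 7: [(7,9/2) (14,1) (19,9) (17,17) (10,17) (7,49/3)]
2. After x ≤ 9: [(7,9/2) (9,7/2) (9,151/9) (7,49/3)]
3. After y ≥ 14: [(7,14) (9,14) (9,151/9) (7,49/3)]
4. After y ≤ 20: [(7,14) (9,14) (9,151/9) (7,49/3)]
5. Canonical ring: [(7,14) (9,14) (9,151/9) (7,49/3)]

Clipped polygon: [(7,14) (9,14) (9,151/9) (7,49/3)]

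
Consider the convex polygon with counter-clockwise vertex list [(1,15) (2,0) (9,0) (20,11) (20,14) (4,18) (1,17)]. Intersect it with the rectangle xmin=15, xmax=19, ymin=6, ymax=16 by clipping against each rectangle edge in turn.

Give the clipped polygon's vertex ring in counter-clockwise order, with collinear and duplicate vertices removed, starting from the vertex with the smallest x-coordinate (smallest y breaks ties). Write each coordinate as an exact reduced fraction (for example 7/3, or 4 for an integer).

Clipped polygon: [(15,6) (19,10) (19,57/4) (15,61/4)]

1. After x ≥ 15: [(15,6) (20,11) (20,14) (15,61/4)]
2. After x ≤ 19: [(15,6) (19,10) (19,57/4) (15,61/4)]
3. After y ≥ 6: [(15,6) (19,10) (19,57/4) (15,61/4)]
4. After y ≤ 16: [(15,6) (19,10) (19,57/4) (15,61/4)]
5. Canonical ring: [(15,6) (19,10) (19,57/4) (15,61/4)]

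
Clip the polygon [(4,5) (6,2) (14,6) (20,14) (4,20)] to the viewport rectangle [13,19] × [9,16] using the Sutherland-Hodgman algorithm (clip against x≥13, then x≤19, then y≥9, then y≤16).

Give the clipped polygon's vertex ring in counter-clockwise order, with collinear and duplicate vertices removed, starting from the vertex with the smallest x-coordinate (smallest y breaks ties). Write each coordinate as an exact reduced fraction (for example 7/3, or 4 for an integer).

1. After x ≥ 13: [(13,11/2) (14,6) (20,14) (13,133/8)]
2. After x ≤ 19: [(13,11/2) (14,6) (19,38/3) (19,115/8) (13,133/8)]
3. After y ≥ 9: [(13,9) (65/4,9) (19,38/3) (19,115/8) (13,133/8)]
4. After y ≤ 16: [(13,16) (13,9) (65/4,9) (19,38/3) (19,115/8) (44/3,16)]
5. Canonical ring: [(13,9) (65/4,9) (19,38/3) (19,115/8) (44/3,16) (13,16)]

Clipped polygon: [(13,9) (65/4,9) (19,38/3) (19,115/8) (44/3,16) (13,16)]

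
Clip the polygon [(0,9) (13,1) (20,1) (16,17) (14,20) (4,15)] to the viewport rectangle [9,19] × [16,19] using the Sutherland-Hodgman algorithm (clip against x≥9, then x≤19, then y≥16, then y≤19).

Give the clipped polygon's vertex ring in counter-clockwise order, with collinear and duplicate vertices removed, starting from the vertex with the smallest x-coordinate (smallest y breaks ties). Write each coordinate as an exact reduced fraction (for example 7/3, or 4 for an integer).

Clipped polygon: [(9,16) (65/4,16) (16,17) (44/3,19) (12,19) (9,35/2)]

1. After x ≥ 9: [(9,45/13) (13,1) (20,1) (16,17) (14,20) (9,35/2)]
2. After x ≤ 19: [(9,45/13) (13,1) (19,1) (19,5) (16,17) (14,20) (9,35/2)]
3. After y ≥ 16: [(9,16) (65/4,16) (16,17) (14,20) (9,35/2)]
4. After y ≤ 19: [(9,16) (65/4,16) (16,17) (44/3,19) (12,19) (9,35/2)]
5. Canonical ring: [(9,16) (65/4,16) (16,17) (44/3,19) (12,19) (9,35/2)]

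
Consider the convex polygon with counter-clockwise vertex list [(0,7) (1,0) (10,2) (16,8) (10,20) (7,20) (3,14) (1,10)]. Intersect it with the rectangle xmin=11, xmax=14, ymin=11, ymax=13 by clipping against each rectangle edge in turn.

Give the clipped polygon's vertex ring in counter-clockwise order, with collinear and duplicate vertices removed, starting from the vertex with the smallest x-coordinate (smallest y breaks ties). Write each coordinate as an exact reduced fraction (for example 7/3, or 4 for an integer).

Clipped polygon: [(11,11) (14,11) (14,12) (27/2,13) (11,13)]

1. After x ≥ 11: [(11,3) (16,8) (11,18)]
2. After x ≤ 14: [(11,3) (14,6) (14,12) (11,18)]
3. After y ≥ 11: [(11,11) (14,11) (14,12) (11,18)]
4. After y ≤ 13: [(11,13) (11,11) (14,11) (14,12) (27/2,13)]
5. Canonical ring: [(11,11) (14,11) (14,12) (27/2,13) (11,13)]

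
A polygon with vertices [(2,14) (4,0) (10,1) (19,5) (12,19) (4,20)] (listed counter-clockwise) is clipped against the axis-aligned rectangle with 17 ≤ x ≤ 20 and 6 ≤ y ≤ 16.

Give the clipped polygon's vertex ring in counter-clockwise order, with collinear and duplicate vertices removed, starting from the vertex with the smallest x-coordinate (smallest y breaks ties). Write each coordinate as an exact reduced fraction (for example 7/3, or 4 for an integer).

Clipped polygon: [(17,6) (37/2,6) (17,9)]

1. After x ≥ 17: [(17,37/9) (19,5) (17,9)]
2. After x ≤ 20: [(17,37/9) (19,5) (17,9)]
3. After y ≥ 6: [(17,6) (37/2,6) (17,9)]
4. After y ≤ 16: [(17,6) (37/2,6) (17,9)]
5. Canonical ring: [(17,6) (37/2,6) (17,9)]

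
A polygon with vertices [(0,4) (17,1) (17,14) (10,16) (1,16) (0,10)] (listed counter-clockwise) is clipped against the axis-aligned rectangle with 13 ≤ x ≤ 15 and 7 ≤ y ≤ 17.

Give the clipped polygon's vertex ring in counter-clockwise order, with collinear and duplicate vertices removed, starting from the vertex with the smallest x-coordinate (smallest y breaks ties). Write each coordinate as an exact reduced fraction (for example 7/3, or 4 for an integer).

1. After x ≥ 13: [(13,29/17) (17,1) (17,14) (13,106/7)]
2. After x ≤ 15: [(13,29/17) (15,23/17) (15,102/7) (13,106/7)]
3. After y ≥ 7: [(13,7) (15,7) (15,102/7) (13,106/7)]
4. After y ≤ 17: [(13,7) (15,7) (15,102/7) (13,106/7)]
5. Canonical ring: [(13,7) (15,7) (15,102/7) (13,106/7)]

Clipped polygon: [(13,7) (15,7) (15,102/7) (13,106/7)]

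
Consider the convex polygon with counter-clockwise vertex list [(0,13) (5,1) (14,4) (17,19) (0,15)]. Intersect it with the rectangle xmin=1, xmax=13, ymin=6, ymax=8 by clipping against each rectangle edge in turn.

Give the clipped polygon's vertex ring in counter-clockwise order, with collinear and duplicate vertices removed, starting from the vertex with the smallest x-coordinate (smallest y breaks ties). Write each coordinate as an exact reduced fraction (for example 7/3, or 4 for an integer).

1. After x ≥ 1: [(1,53/5) (5,1) (14,4) (17,19) (1,259/17)]
2. After x ≤ 13: [(1,53/5) (5,1) (13,11/3) (13,307/17) (1,259/17)]
3. After y ≥ 6: [(1,53/5) (35/12,6) (13,6) (13,307/17) (1,259/17)]
4. After y ≤ 8: [(25/12,8) (35/12,6) (13,6) (13,8)]
5. Canonical ring: [(25/12,8) (35/12,6) (13,6) (13,8)]

Clipped polygon: [(25/12,8) (35/12,6) (13,6) (13,8)]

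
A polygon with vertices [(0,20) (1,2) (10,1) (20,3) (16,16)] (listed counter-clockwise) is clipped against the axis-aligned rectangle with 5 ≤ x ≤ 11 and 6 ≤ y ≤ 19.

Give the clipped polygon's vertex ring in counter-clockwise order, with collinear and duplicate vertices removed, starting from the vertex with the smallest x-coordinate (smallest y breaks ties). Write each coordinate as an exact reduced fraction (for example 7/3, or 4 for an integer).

1. After x ≥ 5: [(5,75/4) (5,14/9) (10,1) (20,3) (16,16)]
2. After x ≤ 11: [(11,69/4) (5,75/4) (5,14/9) (10,1) (11,6/5)]
3. After y ≥ 6: [(11,6) (11,69/4) (5,75/4) (5,6)]
4. After y ≤ 19: [(11,6) (11,69/4) (5,75/4) (5,6)]
5. Canonical ring: [(5,6) (11,6) (11,69/4) (5,75/4)]

Clipped polygon: [(5,6) (11,6) (11,69/4) (5,75/4)]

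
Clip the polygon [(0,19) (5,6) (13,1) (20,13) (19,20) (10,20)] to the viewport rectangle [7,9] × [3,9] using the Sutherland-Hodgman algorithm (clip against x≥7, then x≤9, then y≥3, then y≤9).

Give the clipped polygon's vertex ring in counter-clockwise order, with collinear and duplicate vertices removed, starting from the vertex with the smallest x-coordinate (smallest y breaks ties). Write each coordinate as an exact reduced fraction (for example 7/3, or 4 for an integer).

Clipped polygon: [(7,19/4) (9,7/2) (9,9) (7,9)]

1. After x ≥ 7: [(7,197/10) (7,19/4) (13,1) (20,13) (19,20) (10,20)]
2. After x ≤ 9: [(9,199/10) (7,197/10) (7,19/4) (9,7/2)]
3. After y ≥ 3: [(9,199/10) (7,197/10) (7,19/4) (9,7/2)]
4. After y ≤ 9: [(9,9) (7,9) (7,19/4) (9,7/2)]
5. Canonical ring: [(7,19/4) (9,7/2) (9,9) (7,9)]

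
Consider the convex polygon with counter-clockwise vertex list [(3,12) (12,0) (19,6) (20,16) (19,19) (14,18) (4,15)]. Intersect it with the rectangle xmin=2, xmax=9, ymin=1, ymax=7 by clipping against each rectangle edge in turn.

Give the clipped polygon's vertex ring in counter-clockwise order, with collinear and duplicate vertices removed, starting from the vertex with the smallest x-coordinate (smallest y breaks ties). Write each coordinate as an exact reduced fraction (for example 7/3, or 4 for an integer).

Clipped polygon: [(27/4,7) (9,4) (9,7)]

1. After x ≥ 2: [(3,12) (12,0) (19,6) (20,16) (19,19) (14,18) (4,15)]
2. After x ≤ 9: [(3,12) (9,4) (9,33/2) (4,15)]
3. After y ≥ 1: [(3,12) (9,4) (9,33/2) (4,15)]
4. After y ≤ 7: [(27/4,7) (9,4) (9,7)]
5. Canonical ring: [(27/4,7) (9,4) (9,7)]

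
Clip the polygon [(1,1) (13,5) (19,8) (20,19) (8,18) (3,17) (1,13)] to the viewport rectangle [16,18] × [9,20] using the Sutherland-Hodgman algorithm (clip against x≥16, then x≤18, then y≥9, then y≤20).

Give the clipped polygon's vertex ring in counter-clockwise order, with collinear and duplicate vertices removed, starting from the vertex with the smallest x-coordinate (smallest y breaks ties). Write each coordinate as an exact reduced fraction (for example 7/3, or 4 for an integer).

Clipped polygon: [(16,9) (18,9) (18,113/6) (16,56/3)]

1. After x ≥ 16: [(16,13/2) (19,8) (20,19) (16,56/3)]
2. After x ≤ 18: [(16,13/2) (18,15/2) (18,113/6) (16,56/3)]
3. After y ≥ 9: [(16,9) (18,9) (18,113/6) (16,56/3)]
4. After y ≤ 20: [(16,9) (18,9) (18,113/6) (16,56/3)]
5. Canonical ring: [(16,9) (18,9) (18,113/6) (16,56/3)]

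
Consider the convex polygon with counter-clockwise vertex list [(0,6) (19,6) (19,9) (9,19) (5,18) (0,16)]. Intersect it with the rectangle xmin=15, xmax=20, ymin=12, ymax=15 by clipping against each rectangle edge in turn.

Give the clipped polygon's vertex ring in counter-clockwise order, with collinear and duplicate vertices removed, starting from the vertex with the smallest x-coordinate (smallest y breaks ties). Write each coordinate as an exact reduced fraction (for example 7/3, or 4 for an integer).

Clipped polygon: [(15,12) (16,12) (15,13)]

1. After x ≥ 15: [(15,6) (19,6) (19,9) (15,13)]
2. After x ≤ 20: [(15,6) (19,6) (19,9) (15,13)]
3. After y ≥ 12: [(15,12) (16,12) (15,13)]
4. After y ≤ 15: [(15,12) (16,12) (15,13)]
5. Canonical ring: [(15,12) (16,12) (15,13)]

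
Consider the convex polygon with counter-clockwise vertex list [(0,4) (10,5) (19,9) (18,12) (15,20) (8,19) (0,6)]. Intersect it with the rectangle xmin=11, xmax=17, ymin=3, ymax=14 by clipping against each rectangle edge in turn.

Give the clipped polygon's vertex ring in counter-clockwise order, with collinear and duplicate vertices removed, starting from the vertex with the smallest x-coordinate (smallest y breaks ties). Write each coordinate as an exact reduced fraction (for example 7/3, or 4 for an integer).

1. After x ≥ 11: [(11,49/9) (19,9) (18,12) (15,20) (11,136/7)]
2. After x ≤ 17: [(11,49/9) (17,73/9) (17,44/3) (15,20) (11,136/7)]
3. After y ≥ 3: [(11,49/9) (17,73/9) (17,44/3) (15,20) (11,136/7)]
4. After y ≤ 14: [(11,14) (11,49/9) (17,73/9) (17,14)]
5. Canonical ring: [(11,49/9) (17,73/9) (17,14) (11,14)]

Clipped polygon: [(11,49/9) (17,73/9) (17,14) (11,14)]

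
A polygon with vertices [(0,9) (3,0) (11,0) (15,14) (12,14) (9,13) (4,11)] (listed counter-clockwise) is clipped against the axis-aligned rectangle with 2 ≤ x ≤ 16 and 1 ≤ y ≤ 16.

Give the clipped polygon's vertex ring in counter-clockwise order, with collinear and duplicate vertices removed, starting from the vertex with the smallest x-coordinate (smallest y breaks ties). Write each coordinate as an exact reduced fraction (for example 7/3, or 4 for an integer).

Clipped polygon: [(2,3) (8/3,1) (79/7,1) (15,14) (12,14) (9,13) (4,11) (2,10)]

1. After x ≥ 2: [(2,10) (2,3) (3,0) (11,0) (15,14) (12,14) (9,13) (4,11)]
2. After x ≤ 16: [(2,10) (2,3) (3,0) (11,0) (15,14) (12,14) (9,13) (4,11)]
3. After y ≥ 1: [(2,10) (2,3) (8/3,1) (79/7,1) (15,14) (12,14) (9,13) (4,11)]
4. After y ≤ 16: [(2,10) (2,3) (8/3,1) (79/7,1) (15,14) (12,14) (9,13) (4,11)]
5. Canonical ring: [(2,3) (8/3,1) (79/7,1) (15,14) (12,14) (9,13) (4,11) (2,10)]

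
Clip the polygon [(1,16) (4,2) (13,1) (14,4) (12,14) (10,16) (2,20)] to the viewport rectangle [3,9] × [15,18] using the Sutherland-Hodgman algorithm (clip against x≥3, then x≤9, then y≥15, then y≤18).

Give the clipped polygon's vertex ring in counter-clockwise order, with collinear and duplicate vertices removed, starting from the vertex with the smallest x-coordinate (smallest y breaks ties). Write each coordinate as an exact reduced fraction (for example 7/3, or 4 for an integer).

1. After x ≥ 3: [(3,20/3) (4,2) (13,1) (14,4) (12,14) (10,16) (3,39/2)]
2. After x ≤ 9: [(3,20/3) (4,2) (9,13/9) (9,33/2) (3,39/2)]
3. After y ≥ 15: [(3,15) (9,15) (9,33/2) (3,39/2)]
4. After y ≤ 18: [(3,18) (3,15) (9,15) (9,33/2) (6,18)]
5. Canonical ring: [(3,15) (9,15) (9,33/2) (6,18) (3,18)]

Clipped polygon: [(3,15) (9,15) (9,33/2) (6,18) (3,18)]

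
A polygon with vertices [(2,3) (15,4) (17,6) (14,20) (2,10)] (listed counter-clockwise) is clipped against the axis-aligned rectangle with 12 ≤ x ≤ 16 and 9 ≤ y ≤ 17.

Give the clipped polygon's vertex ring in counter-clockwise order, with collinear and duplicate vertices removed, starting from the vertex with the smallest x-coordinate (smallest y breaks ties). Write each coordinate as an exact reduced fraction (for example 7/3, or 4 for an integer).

1. After x ≥ 12: [(12,49/13) (15,4) (17,6) (14,20) (12,55/3)]
2. After x ≤ 16: [(12,49/13) (15,4) (16,5) (16,32/3) (14,20) (12,55/3)]
3. After y ≥ 9: [(12,9) (16,9) (16,32/3) (14,20) (12,55/3)]
4. After y ≤ 17: [(12,17) (12,9) (16,9) (16,32/3) (205/14,17)]
5. Canonical ring: [(12,9) (16,9) (16,32/3) (205/14,17) (12,17)]

Clipped polygon: [(12,9) (16,9) (16,32/3) (205/14,17) (12,17)]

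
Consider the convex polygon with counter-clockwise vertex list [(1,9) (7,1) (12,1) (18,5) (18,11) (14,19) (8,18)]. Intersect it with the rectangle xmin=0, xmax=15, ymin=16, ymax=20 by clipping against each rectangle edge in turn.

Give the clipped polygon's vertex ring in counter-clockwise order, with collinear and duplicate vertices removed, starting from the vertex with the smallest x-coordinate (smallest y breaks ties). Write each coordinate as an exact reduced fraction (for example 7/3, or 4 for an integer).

Clipped polygon: [(58/9,16) (15,16) (15,17) (14,19) (8,18)]

1. After x ≥ 0: [(1,9) (7,1) (12,1) (18,5) (18,11) (14,19) (8,18)]
2. After x ≤ 15: [(1,9) (7,1) (12,1) (15,3) (15,17) (14,19) (8,18)]
3. After y ≥ 16: [(58/9,16) (15,16) (15,17) (14,19) (8,18)]
4. After y ≤ 20: [(58/9,16) (15,16) (15,17) (14,19) (8,18)]
5. Canonical ring: [(58/9,16) (15,16) (15,17) (14,19) (8,18)]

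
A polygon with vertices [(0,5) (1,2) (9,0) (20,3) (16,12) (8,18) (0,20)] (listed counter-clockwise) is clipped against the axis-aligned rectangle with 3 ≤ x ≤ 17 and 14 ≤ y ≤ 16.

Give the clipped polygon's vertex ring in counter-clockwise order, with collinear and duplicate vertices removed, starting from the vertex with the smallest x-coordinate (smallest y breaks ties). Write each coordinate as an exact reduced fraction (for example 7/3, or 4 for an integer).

Clipped polygon: [(3,14) (40/3,14) (32/3,16) (3,16)]

1. After x ≥ 3: [(3,3/2) (9,0) (20,3) (16,12) (8,18) (3,77/4)]
2. After x ≤ 17: [(3,3/2) (9,0) (17,24/11) (17,39/4) (16,12) (8,18) (3,77/4)]
3. After y ≥ 14: [(3,14) (40/3,14) (8,18) (3,77/4)]
4. After y ≤ 16: [(3,16) (3,14) (40/3,14) (32/3,16)]
5. Canonical ring: [(3,14) (40/3,14) (32/3,16) (3,16)]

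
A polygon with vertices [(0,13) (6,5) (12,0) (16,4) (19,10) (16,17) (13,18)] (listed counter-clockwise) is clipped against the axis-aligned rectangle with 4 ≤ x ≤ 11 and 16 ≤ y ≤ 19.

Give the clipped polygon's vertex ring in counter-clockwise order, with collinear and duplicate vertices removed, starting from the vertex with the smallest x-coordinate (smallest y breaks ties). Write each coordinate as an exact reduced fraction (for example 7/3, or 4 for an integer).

Clipped polygon: [(39/5,16) (11,16) (11,224/13)]

1. After x ≥ 4: [(4,189/13) (4,23/3) (6,5) (12,0) (16,4) (19,10) (16,17) (13,18)]
2. After x ≤ 11: [(11,224/13) (4,189/13) (4,23/3) (6,5) (11,5/6)]
3. After y ≥ 16: [(11,16) (11,224/13) (39/5,16)]
4. After y ≤ 19: [(11,16) (11,224/13) (39/5,16)]
5. Canonical ring: [(39/5,16) (11,16) (11,224/13)]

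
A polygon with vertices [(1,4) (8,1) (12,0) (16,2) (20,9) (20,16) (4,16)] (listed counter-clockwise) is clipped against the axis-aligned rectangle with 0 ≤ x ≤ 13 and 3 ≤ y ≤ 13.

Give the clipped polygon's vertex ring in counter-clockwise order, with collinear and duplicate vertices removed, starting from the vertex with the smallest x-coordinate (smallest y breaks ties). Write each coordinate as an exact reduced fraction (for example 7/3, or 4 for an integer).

Clipped polygon: [(1,4) (10/3,3) (13,3) (13,13) (13/4,13)]

1. After x ≥ 0: [(1,4) (8,1) (12,0) (16,2) (20,9) (20,16) (4,16)]
2. After x ≤ 13: [(1,4) (8,1) (12,0) (13,1/2) (13,16) (4,16)]
3. After y ≥ 3: [(1,4) (10/3,3) (13,3) (13,16) (4,16)]
4. After y ≤ 13: [(13/4,13) (1,4) (10/3,3) (13,3) (13,13)]
5. Canonical ring: [(1,4) (10/3,3) (13,3) (13,13) (13/4,13)]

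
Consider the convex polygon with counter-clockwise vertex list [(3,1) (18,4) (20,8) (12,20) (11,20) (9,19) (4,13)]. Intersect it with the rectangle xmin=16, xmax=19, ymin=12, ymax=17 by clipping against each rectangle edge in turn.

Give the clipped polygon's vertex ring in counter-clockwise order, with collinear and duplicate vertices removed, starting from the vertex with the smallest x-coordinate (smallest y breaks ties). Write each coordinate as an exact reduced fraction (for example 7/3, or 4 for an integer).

1. After x ≥ 16: [(16,18/5) (18,4) (20,8) (16,14)]
2. After x ≤ 19: [(16,18/5) (18,4) (19,6) (19,19/2) (16,14)]
3. After y ≥ 12: [(16,12) (52/3,12) (16,14)]
4. After y ≤ 17: [(16,12) (52/3,12) (16,14)]
5. Canonical ring: [(16,12) (52/3,12) (16,14)]

Clipped polygon: [(16,12) (52/3,12) (16,14)]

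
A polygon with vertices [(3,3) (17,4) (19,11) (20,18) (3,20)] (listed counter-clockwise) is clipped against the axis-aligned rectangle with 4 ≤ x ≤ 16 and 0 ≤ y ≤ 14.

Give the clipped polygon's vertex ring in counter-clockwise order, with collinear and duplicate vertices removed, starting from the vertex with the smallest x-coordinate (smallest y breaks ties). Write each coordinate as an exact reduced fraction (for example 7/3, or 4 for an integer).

1. After x ≥ 4: [(4,43/14) (17,4) (19,11) (20,18) (4,338/17)]
2. After x ≤ 16: [(4,43/14) (16,55/14) (16,314/17) (4,338/17)]
3. After y ≥ 0: [(4,43/14) (16,55/14) (16,314/17) (4,338/17)]
4. After y ≤ 14: [(4,14) (4,43/14) (16,55/14) (16,14)]
5. Canonical ring: [(4,43/14) (16,55/14) (16,14) (4,14)]

Clipped polygon: [(4,43/14) (16,55/14) (16,14) (4,14)]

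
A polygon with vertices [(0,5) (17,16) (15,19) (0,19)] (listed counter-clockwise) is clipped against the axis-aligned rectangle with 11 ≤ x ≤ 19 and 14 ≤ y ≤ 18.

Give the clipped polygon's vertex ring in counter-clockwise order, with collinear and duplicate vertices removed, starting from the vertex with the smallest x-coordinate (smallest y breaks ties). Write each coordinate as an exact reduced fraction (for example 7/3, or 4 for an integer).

Clipped polygon: [(11,14) (153/11,14) (17,16) (47/3,18) (11,18)]

1. After x ≥ 11: [(11,206/17) (17,16) (15,19) (11,19)]
2. After x ≤ 19: [(11,206/17) (17,16) (15,19) (11,19)]
3. After y ≥ 14: [(11,14) (153/11,14) (17,16) (15,19) (11,19)]
4. After y ≤ 18: [(11,18) (11,14) (153/11,14) (17,16) (47/3,18)]
5. Canonical ring: [(11,14) (153/11,14) (17,16) (47/3,18) (11,18)]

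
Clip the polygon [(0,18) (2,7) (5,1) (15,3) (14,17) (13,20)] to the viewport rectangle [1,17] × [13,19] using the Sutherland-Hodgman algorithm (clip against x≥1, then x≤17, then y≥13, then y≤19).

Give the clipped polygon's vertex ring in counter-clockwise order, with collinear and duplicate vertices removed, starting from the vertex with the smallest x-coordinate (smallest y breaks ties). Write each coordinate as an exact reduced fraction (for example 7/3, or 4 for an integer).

Clipped polygon: [(1,13) (100/7,13) (14,17) (40/3,19) (13/2,19) (1,236/13)]

1. After x ≥ 1: [(1,236/13) (1,25/2) (2,7) (5,1) (15,3) (14,17) (13,20)]
2. After x ≤ 17: [(1,236/13) (1,25/2) (2,7) (5,1) (15,3) (14,17) (13,20)]
3. After y ≥ 13: [(1,236/13) (1,13) (100/7,13) (14,17) (13,20)]
4. After y ≤ 19: [(13/2,19) (1,236/13) (1,13) (100/7,13) (14,17) (40/3,19)]
5. Canonical ring: [(1,13) (100/7,13) (14,17) (40/3,19) (13/2,19) (1,236/13)]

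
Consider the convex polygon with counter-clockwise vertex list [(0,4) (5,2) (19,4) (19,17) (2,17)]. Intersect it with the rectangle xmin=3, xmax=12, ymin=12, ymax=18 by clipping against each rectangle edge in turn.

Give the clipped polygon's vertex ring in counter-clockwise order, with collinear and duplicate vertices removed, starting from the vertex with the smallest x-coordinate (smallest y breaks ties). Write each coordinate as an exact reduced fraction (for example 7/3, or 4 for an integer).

1. After x ≥ 3: [(3,14/5) (5,2) (19,4) (19,17) (3,17)]
2. After x ≤ 12: [(3,14/5) (5,2) (12,3) (12,17) (3,17)]
3. After y ≥ 12: [(3,12) (12,12) (12,17) (3,17)]
4. After y ≤ 18: [(3,12) (12,12) (12,17) (3,17)]
5. Canonical ring: [(3,12) (12,12) (12,17) (3,17)]

Clipped polygon: [(3,12) (12,12) (12,17) (3,17)]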